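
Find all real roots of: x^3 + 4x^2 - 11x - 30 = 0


Let p(x) = x^3 + 4x^2 - 11x - 30. By the rational root theorem (leading coefficient 1), any rational root is an integer divisor of 30: try ±1, ±2, ... in turn.
Test x = 1: value = -36 ≠ 0.
Test x = -1: value = -16 ≠ 0.
Test x = 2: value = -28 ≠ 0.
Test x = -2: value = 0 ✓, so (x + 2) is a factor.
Synthetic division by (x + 2): bring down 1; 1(-2) + 4 = 2; 2(-2) - 11 = -15; (-15)(-2) - 30 = 0 → quotient x^2 + 2x - 15, remainder 0.
Solve the quadratic x^2 + 2x - 15 = 0: discriminant = 2^2 - 4(1)(-15) = 4 + 60 = 64.
sqrt(64) = 8, so x = (-2 ± 8)/2: x = 3 or x = -5.

x = -5, x = -2, x = 3


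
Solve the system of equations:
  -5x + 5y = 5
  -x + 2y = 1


Using Cramer's rule:
Determinant D = (-5)(2) - (-1)(5) = -10 + 5 = -5
Dx = (5)(2) - (1)(5) = 10 - 5 = 5
Dy = (-5)(1) - (-1)(5) = -5 + 5 = 0
x = Dx/D = 5/-5 = -1
y = Dy/D = 0/-5 = 0

x = -1, y = 0


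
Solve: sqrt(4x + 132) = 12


Square both sides: 4x + 132 = 12^2 = 144
4x = 144 - 132 = 12
x = 3
Check: sqrt(4*3 + 132) = sqrt(144) = 12 ✓

x = 3


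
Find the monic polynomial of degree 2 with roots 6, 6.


A monic polynomial with roots 6, 6 is:
p(x) = (x - 6)(x - 6)
After multiplying by (x - 6): x - 6
After multiplying by (x - 6): x^2 - 12x + 36

x^2 - 12x + 36


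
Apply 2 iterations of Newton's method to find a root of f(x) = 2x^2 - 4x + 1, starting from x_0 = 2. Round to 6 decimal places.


Newton's method: x_(n+1) = x_n - f(x_n)/f'(x_n)
f(x) = 2x^2 - 4x + 1
f'(x) = 4x - 4

Iteration 1:
  f(2.000000) = 1.000000
  f'(2.000000) = 4.000000
  x_1 = 2.000000 - (1.000000)/(4.000000) = 1.750000

Iteration 2:
  f(1.750000) = 0.125000
  f'(1.750000) = 3.000000
  x_2 = 1.750000 - (0.125000)/(3.000000) = 1.708333

x_2 = 1.708333


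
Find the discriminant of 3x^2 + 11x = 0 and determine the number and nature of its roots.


For ax^2 + bx + c = 0, discriminant D = b^2 - 4ac
Here a = 3, b = 11, c = 0
D = (11)^2 - 4(3)(0) = 121 - 0 = 121

D = 121 > 0 and is a perfect square (sqrt = 11)
The equation has 2 distinct real rational roots.

Discriminant = 121, 2 distinct real rational roots


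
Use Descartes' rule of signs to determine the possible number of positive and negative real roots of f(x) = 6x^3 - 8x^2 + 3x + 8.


Descartes' rule of signs:

For positive roots, count sign changes in f(x) = 6x^3 - 8x^2 + 3x + 8:
Signs of coefficients: +, -, +, +
Number of sign changes: 2
Possible positive real roots: 2, 0

For negative roots, examine f(-x) = -6x^3 - 8x^2 - 3x + 8:
Signs of coefficients: -, -, -, +
Number of sign changes: 1
Possible negative real roots: 1

Positive roots: 2 or 0; Negative roots: 1


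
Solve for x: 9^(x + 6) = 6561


Express both sides with the same base.
6561 = 9^4
Since the bases match, equate exponents: x + 6 = 4
So x = 4 - (6) = -2

x = -2


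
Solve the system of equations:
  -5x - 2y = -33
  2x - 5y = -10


Using Cramer's rule:
Determinant D = (-5)(-5) - (2)(-2) = 25 + 4 = 29
Dx = (-33)(-5) - (-10)(-2) = 165 - 20 = 145
Dy = (-5)(-10) - (2)(-33) = 50 + 66 = 116
x = Dx/D = 145/29 = 5
y = Dy/D = 116/29 = 4

x = 5, y = 4


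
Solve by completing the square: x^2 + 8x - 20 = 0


Start: x^2 + 8x - 20 = 0
Move constant: x^2 + 8x = 20
Half of 8 is 4, squared is 16
Add 16 to both sides: x^2 + 8x + 16 = 36
(x + 4)^2 = 36
x + 4 = ±6
x = -4 + 6 = 2 or x = -4 - 6 = -10

x = -10, x = 2


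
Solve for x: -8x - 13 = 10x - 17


Starting with: -8x - 13 = 10x - 17
Move all x terms to left: (-8 - 10)x = -17 + 13
Simplify: -18x = -4
Divide both sides by -18: x = 2/9

x = 2/9


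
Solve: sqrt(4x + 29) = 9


Square both sides: 4x + 29 = 9^2 = 81
4x = 81 - 29 = 52
x = 13
Check: sqrt(4*13 + 29) = sqrt(81) = 9 ✓

x = 13


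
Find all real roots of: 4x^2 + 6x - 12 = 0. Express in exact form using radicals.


Using the quadratic formula: x = (-b ± sqrt(b^2 - 4ac)) / (2a)
Here a = 4, b = 6, c = -12
Discriminant = b^2 - 4ac = 6^2 - 4(4)(-12) = 36 + 192 = 228
Since discriminant = 228 > 0, there are two real roots.
x = (-6 ± 2*sqrt(57)) / 8
Simplifying: x = (-3 ± sqrt(57)) / 4
Numerically: x ≈ 1.1375 or x ≈ -2.6375

x = (-3 + sqrt(57)) / 4 or x = (-3 - sqrt(57)) / 4


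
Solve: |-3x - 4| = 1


An absolute value equation |expr| = 1 gives two cases:
Case 1: -3x - 4 = 1
  -3x = 5, so x = -5/3
Case 2: -3x - 4 = -1
  -3x = 3, so x = -1

x = -5/3, x = -1


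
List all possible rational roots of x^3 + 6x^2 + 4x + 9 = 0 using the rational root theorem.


Rational root theorem: possible roots are ±p/q where:
  p divides the constant term (9): p ∈ {1, 3, 9}
  q divides the leading coefficient (1): q ∈ {1}

All possible rational roots: -9, -3, -1, 1, 3, 9

-9, -3, -1, 1, 3, 9


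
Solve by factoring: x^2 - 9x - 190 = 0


We need two numbers that multiply to -190 and add to -9.
Those numbers are -19 and 10 (since (-19) * 10 = -190 and (-19) + 10 = -9).
So x^2 - 9x - 190 = (x - 19)(x + 10) = 0
Setting each factor to zero: x = 19 or x = -10

x = -10, x = 19


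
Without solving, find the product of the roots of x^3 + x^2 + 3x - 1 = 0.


By Vieta's formulas for x^3 + bx^2 + cx + d = 0:
  r1 + r2 + r3 = -b/a = -1
  r1*r2 + r1*r3 + r2*r3 = c/a = 3
  r1*r2*r3 = -d/a = 1


Product = 1


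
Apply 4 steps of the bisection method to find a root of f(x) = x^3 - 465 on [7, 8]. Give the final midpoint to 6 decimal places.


f(x) = x^3 - 465
f(7) = -122 < 0
f(8) = 47 > 0

Step 1: midpoint = (7.000000 + 8.000000)/2 = 7.500000
  f(7.500000) = -43.125000
  f(mid) < 0, so root is in [7.500000, 8.000000]

Step 2: midpoint = (7.500000 + 8.000000)/2 = 7.750000
  f(7.750000) = 0.484375
  f(mid) > 0, so root is in [7.500000, 7.750000]

Step 3: midpoint = (7.500000 + 7.750000)/2 = 7.625000
  f(7.625000) = -21.677734
  f(mid) < 0, so root is in [7.625000, 7.750000]

Step 4: midpoint = (7.625000 + 7.750000)/2 = 7.687500
  f(7.687500) = -10.686768
  f(mid) < 0, so root is in [7.687500, 7.750000]

midpoint = 7.687500


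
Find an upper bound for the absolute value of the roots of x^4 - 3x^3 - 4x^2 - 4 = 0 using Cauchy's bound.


Cauchy's bound: all roots r satisfy |r| <= 1 + max(|a_i/a_n|) for i = 0,...,n-1
where a_n is the leading coefficient.

Coefficients: [1, -3, -4, 0, -4]
Leading coefficient a_n = 1
Ratios |a_i/a_n|: 3, 4, 0, 4
Maximum ratio: 4
Cauchy's bound: |r| <= 1 + 4 = 5

Upper bound = 5


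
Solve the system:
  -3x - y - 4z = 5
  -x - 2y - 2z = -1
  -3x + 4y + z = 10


Using Cramer's rule. Expand each determinant along the first row.
D  = (-3)*[(-2)*1 - (-2)*4] - (-1)*[(-1)*1 - (-2)*(-3)] + (-4)*[(-1)*4 - (-2)*(-3)]
  = (-3)*(6) - (-1)*(-7) + (-4)*(-10) = 15
Dx = 5*[(-2)*1 - (-2)*4] - (-1)*[(-1)*1 - (-2)*10] + (-4)*[(-1)*4 - (-2)*10]
  = 5*(6) - (-1)*(19) + (-4)*(16) = -15
Dy = (-3)*[(-1)*1 - (-2)*10] - 5*[(-1)*1 - (-2)*(-3)] + (-4)*[(-1)*10 - (-1)*(-3)]
  = (-3)*(19) - 5*(-7) + (-4)*(-13) = 30
Dz = (-3)*[(-2)*10 - (-1)*4] - (-1)*[(-1)*10 - (-1)*(-3)] + 5*[(-1)*4 - (-2)*(-3)]
  = (-3)*(-16) - (-1)*(-13) + 5*(-10) = -15
x = Dx/D = -15/15 = -1, y = Dy/D = 30/15 = 2, z = Dz/D = -15/15 = -1
Check eq1: (-3)(-1) + (-1)(2) + (-4)(-1) = 5 = 5 ✓
Check eq2: (-1)(-1) + (-2)(2) + (-2)(-1) = -1 = -1 ✓
Check eq3: (-3)(-1) + (4)(2) + (1)(-1) = 10 = 10 ✓

x = -1, y = 2, z = -1


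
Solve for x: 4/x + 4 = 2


Subtract 4 from both sides: 4/x = -2
Multiply both sides by x: 4 = -2 * x
Divide by -2: x = -2

x = -2


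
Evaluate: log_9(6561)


We need the exponent such that 9^? = 6561
9^4 = 6561
Therefore log_9(6561) = 4

4


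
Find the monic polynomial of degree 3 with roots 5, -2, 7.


A monic polynomial with roots 5, -2, 7 is:
p(x) = (x - 5)(x + 2)(x - 7)
After multiplying by (x - 5): x - 5
After multiplying by (x + 2): x^2 - 3x - 10
After multiplying by (x - 7): x^3 - 10x^2 + 11x + 70

x^3 - 10x^2 + 11x + 70


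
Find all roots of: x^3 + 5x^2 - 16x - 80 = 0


Let p(x) = x^3 + 5x^2 - 16x - 80. By the rational root theorem (leading coefficient 1), any rational root is an integer divisor of 80: try ±1, ±2, ... in turn.
Test x = 1: value = -90 ≠ 0.
Test x = -1: value = -60 ≠ 0.
Test x = 2: value = -84 ≠ 0.
Test x = -2: value = -36 ≠ 0.
Test x = 4: value = 0 ✓, so (x - 4) is a factor.
Synthetic division by (x - 4): bring down 1; 1(4) + 5 = 9; 9(4) - 16 = 20; 20(4) - 80 = 0 → quotient x^2 + 9x + 20, remainder 0.
Solve the quadratic x^2 + 9x + 20 = 0: discriminant = 9^2 - 4(1)(20) = 81 - 80 = 1.
sqrt(1) = 1, so x = (-9 ± 1)/2: x = -4 or x = -5.
Collecting all roots found:

x = -5, x = -4, x = 4


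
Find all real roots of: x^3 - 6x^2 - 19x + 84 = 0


Let p(x) = x^3 - 6x^2 - 19x + 84. By the rational root theorem (leading coefficient 1), any rational root is an integer divisor of 84: try ±1, ±2, ... in turn.
Test x = 1: value = 60 ≠ 0.
Test x = -1: value = 96 ≠ 0.
Test x = 2: value = 30 ≠ 0.
Test x = -2: value = 90 ≠ 0.
Test x = 3: value = 0 ✓, so (x - 3) is a factor.
Synthetic division by (x - 3): bring down 1; 1(3) - 6 = -3; (-3)(3) - 19 = -28; (-28)(3) + 84 = 0 → quotient x^2 - 3x - 28, remainder 0.
Solve the quadratic x^2 - 3x - 28 = 0: discriminant = (-3)^2 - 4(1)(-28) = 9 + 112 = 121.
sqrt(121) = 11, so x = (3 ± 11)/2: x = 7 or x = -4.

x = -4, x = 3, x = 7


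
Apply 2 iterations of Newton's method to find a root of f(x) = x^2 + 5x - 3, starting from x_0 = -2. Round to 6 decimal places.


Newton's method: x_(n+1) = x_n - f(x_n)/f'(x_n)
f(x) = x^2 + 5x - 3
f'(x) = 2x + 5

Iteration 1:
  f(-2.000000) = -9.000000
  f'(-2.000000) = 1.000000
  x_1 = -2.000000 - (-9.000000)/(1.000000) = 7.000000

Iteration 2:
  f(7.000000) = 81.000000
  f'(7.000000) = 19.000000
  x_2 = 7.000000 - (81.000000)/(19.000000) = 2.736842

x_2 = 2.736842


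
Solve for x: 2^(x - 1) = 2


Express both sides with the same base.
2 = 2^1
Since the bases match, equate exponents: x - 1 = 1
So x = 1 - (-1) = 2

x = 2


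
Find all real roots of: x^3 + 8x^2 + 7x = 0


The constant term is 0, so x = 0 is a root. Factor out x:
  x(x^2 + 8x + 7) = 0
Solve the quadratic x^2 + 8x + 7 = 0: discriminant = 8^2 - 4(1)(7) = 64 - 28 = 36.
sqrt(36) = 6, so x = (-8 ± 6)/2: x = -1 or x = -7.

x = -7, x = -1, x = 0


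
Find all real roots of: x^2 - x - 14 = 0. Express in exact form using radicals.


Using the quadratic formula: x = (-b ± sqrt(b^2 - 4ac)) / (2a)
Here a = 1, b = -1, c = -14
Discriminant = b^2 - 4ac = (-1)^2 - 4(1)(-14) = 1 + 56 = 57
Since discriminant = 57 > 0, there are two real roots.
x = (1 ± sqrt(57)) / 2
Numerically: x ≈ 4.2749 or x ≈ -3.2749

x = (1 + sqrt(57)) / 2 or x = (1 - sqrt(57)) / 2


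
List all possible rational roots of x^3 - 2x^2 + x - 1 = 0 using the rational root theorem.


Rational root theorem: possible roots are ±p/q where:
  p divides the constant term (-1): p ∈ {1}
  q divides the leading coefficient (1): q ∈ {1}

All possible rational roots: -1, 1

-1, 1


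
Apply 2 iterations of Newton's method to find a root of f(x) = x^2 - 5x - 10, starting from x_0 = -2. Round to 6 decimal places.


Newton's method: x_(n+1) = x_n - f(x_n)/f'(x_n)
f(x) = x^2 - 5x - 10
f'(x) = 2x - 5

Iteration 1:
  f(-2.000000) = 4.000000
  f'(-2.000000) = -9.000000
  x_1 = -2.000000 - (4.000000)/(-9.000000) = -1.555556

Iteration 2:
  f(-1.555556) = 0.197531
  f'(-1.555556) = -8.111111
  x_2 = -1.555556 - (0.197531)/(-8.111111) = -1.531202

x_2 = -1.531202


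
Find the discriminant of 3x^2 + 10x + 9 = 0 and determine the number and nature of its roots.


For ax^2 + bx + c = 0, discriminant D = b^2 - 4ac
Here a = 3, b = 10, c = 9
D = (10)^2 - 4(3)(9) = 100 - 108 = -8

D = -8 < 0
The equation has no real roots (2 complex conjugate roots).

Discriminant = -8, no real roots (2 complex conjugate roots)


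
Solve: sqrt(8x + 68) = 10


Square both sides: 8x + 68 = 10^2 = 100
8x = 100 - 68 = 32
x = 4
Check: sqrt(8*4 + 68) = sqrt(100) = 10 ✓

x = 4


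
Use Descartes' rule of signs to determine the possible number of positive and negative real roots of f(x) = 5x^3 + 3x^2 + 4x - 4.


Descartes' rule of signs:

For positive roots, count sign changes in f(x) = 5x^3 + 3x^2 + 4x - 4:
Signs of coefficients: +, +, +, -
Number of sign changes: 1
Possible positive real roots: 1

For negative roots, examine f(-x) = -5x^3 + 3x^2 - 4x - 4:
Signs of coefficients: -, +, -, -
Number of sign changes: 2
Possible negative real roots: 2, 0

Positive roots: 1; Negative roots: 2 or 0


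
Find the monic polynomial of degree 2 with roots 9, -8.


A monic polynomial with roots 9, -8 is:
p(x) = (x - 9)(x + 8)
After multiplying by (x - 9): x - 9
After multiplying by (x + 8): x^2 - x - 72

x^2 - x - 72


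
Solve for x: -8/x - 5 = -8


Subtract -5 from both sides: -8/x = -3
Multiply both sides by x: -8 = -3 * x
Divide by -3: x = 8/3

x = 8/3


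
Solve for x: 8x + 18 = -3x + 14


Starting with: 8x + 18 = -3x + 14
Move all x terms to left: (8 + 3)x = 14 - 18
Simplify: 11x = -4
Divide both sides by 11: x = -4/11

x = -4/11


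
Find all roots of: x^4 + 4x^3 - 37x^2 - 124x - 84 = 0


Let p(x) = x^4 + 4x^3 - 37x^2 - 124x - 84. By the rational root theorem (leading coefficient 1), any rational root is an integer divisor of 84: try ±1, ±2, ... in turn.
Test x = 1: value = -240 ≠ 0.
Test x = -1: value = 0 ✓, so (x + 1) is a factor.
Synthetic division by (x + 1): bring down 1; 1(-1) + 4 = 3; 3(-1) - 37 = -40; (-40)(-1) - 124 = -84; (-84)(-1) - 84 = 0 → quotient x^3 + 3x^2 - 40x - 84, remainder 0.
Continue with the quotient x^3 + 3x^2 - 40x - 84 (candidates must divide 84; re-test x = -1 first in case it repeats).
Test x = -1: value = -42 ≠ 0.
Test x = 2: value = -144 ≠ 0.
Test x = -2: value = 0 ✓, so (x + 2) is a factor.
Synthetic division by (x + 2): bring down 1; 1(-2) + 3 = 1; 1(-2) - 40 = -42; (-42)(-2) - 84 = 0 → quotient x^2 + x - 42, remainder 0.
Solve the quadratic x^2 + x - 42 = 0: discriminant = 1^2 - 4(1)(-42) = 1 + 168 = 169.
sqrt(169) = 13, so x = (-1 ± 13)/2: x = 6 or x = -7.
Collecting all roots found:

x = -7, x = -2, x = -1, x = 6


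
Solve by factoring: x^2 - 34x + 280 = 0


We need two numbers that multiply to 280 and add to -34.
Those numbers are -20 and -14 (since (-20) * (-14) = 280 and (-20) + (-14) = -34).
So x^2 - 34x + 280 = (x - 20)(x - 14) = 0
Setting each factor to zero: x = 20 or x = 14

x = 14, x = 20


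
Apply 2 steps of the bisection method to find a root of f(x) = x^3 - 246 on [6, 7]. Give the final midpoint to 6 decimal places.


f(x) = x^3 - 246
f(6) = -30 < 0
f(7) = 97 > 0

Step 1: midpoint = (6.000000 + 7.000000)/2 = 6.500000
  f(6.500000) = 28.625000
  f(mid) > 0, so root is in [6.000000, 6.500000]

Step 2: midpoint = (6.000000 + 6.500000)/2 = 6.250000
  f(6.250000) = -1.859375
  f(mid) < 0, so root is in [6.250000, 6.500000]

midpoint = 6.250000


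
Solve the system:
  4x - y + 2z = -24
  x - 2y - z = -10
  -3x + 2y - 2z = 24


Using Cramer's rule. Expand each determinant along the first row.
D  = 4*[(-2)*(-2) - (-1)*2] - (-1)*[1*(-2) - (-1)*(-3)] + 2*[1*2 - (-2)*(-3)]
  = 4*(6) - (-1)*(-5) + 2*(-4) = 11
Dx = (-24)*[(-2)*(-2) - (-1)*2] - (-1)*[(-10)*(-2) - (-1)*24] + 2*[(-10)*2 - (-2)*24]
  = (-24)*(6) - (-1)*(44) + 2*(28) = -44
Dy = 4*[(-10)*(-2) - (-1)*24] - (-24)*[1*(-2) - (-1)*(-3)] + 2*[1*24 - (-10)*(-3)]
  = 4*(44) - (-24)*(-5) + 2*(-6) = 44
Dz = 4*[(-2)*24 - (-10)*2] - (-1)*[1*24 - (-10)*(-3)] + (-24)*[1*2 - (-2)*(-3)]
  = 4*(-28) - (-1)*(-6) + (-24)*(-4) = -22
x = Dx/D = -44/11 = -4, y = Dy/D = 44/11 = 4, z = Dz/D = -22/11 = -2
Check eq1: (4)(-4) + (-1)(4) + (2)(-2) = -24 = -24 ✓
Check eq2: (1)(-4) + (-2)(4) + (-1)(-2) = -10 = -10 ✓
Check eq3: (-3)(-4) + (2)(4) + (-2)(-2) = 24 = 24 ✓

x = -4, y = 4, z = -2


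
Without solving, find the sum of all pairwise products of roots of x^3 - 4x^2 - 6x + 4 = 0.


By Vieta's formulas for x^3 + bx^2 + cx + d = 0:
  r1 + r2 + r3 = -b/a = 4
  r1*r2 + r1*r3 + r2*r3 = c/a = -6
  r1*r2*r3 = -d/a = -4


Sum of pairwise products = -6


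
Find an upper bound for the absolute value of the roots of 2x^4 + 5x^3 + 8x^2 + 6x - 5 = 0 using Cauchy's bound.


Cauchy's bound: all roots r satisfy |r| <= 1 + max(|a_i/a_n|) for i = 0,...,n-1
where a_n is the leading coefficient.

Coefficients: [2, 5, 8, 6, -5]
Leading coefficient a_n = 2
Ratios |a_i/a_n|: 5/2, 4, 3, 5/2
Maximum ratio: 4
Cauchy's bound: |r| <= 1 + 4 = 5

Upper bound = 5


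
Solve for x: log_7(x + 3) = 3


Convert to exponential form: x + 3 = 7^3 = 343
x = 343 - 3 = 340
Check: log_7(340 + 3) = log_7(343) = log_7(343) = 3 ✓

x = 340


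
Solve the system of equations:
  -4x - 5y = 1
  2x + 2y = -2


Using Cramer's rule:
Determinant D = (-4)(2) - (2)(-5) = -8 + 10 = 2
Dx = (1)(2) - (-2)(-5) = 2 - 10 = -8
Dy = (-4)(-2) - (2)(1) = 8 - 2 = 6
x = Dx/D = -8/2 = -4
y = Dy/D = 6/2 = 3

x = -4, y = 3


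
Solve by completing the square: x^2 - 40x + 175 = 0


Start: x^2 - 40x + 175 = 0
Move constant: x^2 - 40x = -175
Half of -40 is -20, squared is 400
Add 400 to both sides: x^2 - 40x + 400 = 225
(x - 20)^2 = 225
x - 20 = ±15
x = 20 + 15 = 35 or x = 20 - 15 = 5

x = 5, x = 35


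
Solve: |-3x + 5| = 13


An absolute value equation |expr| = 13 gives two cases:
Case 1: -3x + 5 = 13
  -3x = 8, so x = -8/3
Case 2: -3x + 5 = -13
  -3x = -18, so x = 6

x = -8/3, x = 6


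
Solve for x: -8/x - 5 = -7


Subtract -5 from both sides: -8/x = -2
Multiply both sides by x: -8 = -2 * x
Divide by -2: x = 4

x = 4


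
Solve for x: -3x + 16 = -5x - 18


Starting with: -3x + 16 = -5x - 18
Move all x terms to left: (-3 + 5)x = -18 - 16
Simplify: 2x = -34
Divide both sides by 2: x = -17

x = -17


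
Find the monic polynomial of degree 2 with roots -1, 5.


A monic polynomial with roots -1, 5 is:
p(x) = (x + 1)(x - 5)
After multiplying by (x + 1): x + 1
After multiplying by (x - 5): x^2 - 4x - 5

x^2 - 4x - 5


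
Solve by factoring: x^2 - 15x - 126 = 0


We need two numbers that multiply to -126 and add to -15.
Those numbers are 6 and -21 (since 6 * (-21) = -126 and 6 + (-21) = -15).
So x^2 - 15x - 126 = (x + 6)(x - 21) = 0
Setting each factor to zero: x = -6 or x = 21

x = -6, x = 21


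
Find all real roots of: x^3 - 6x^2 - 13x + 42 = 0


Let p(x) = x^3 - 6x^2 - 13x + 42. By the rational root theorem (leading coefficient 1), any rational root is an integer divisor of 42: try ±1, ±2, ... in turn.
Test x = 1: value = 24 ≠ 0.
Test x = -1: value = 48 ≠ 0.
Test x = 2: value = 0 ✓, so (x - 2) is a factor.
Synthetic division by (x - 2): bring down 1; 1(2) - 6 = -4; (-4)(2) - 13 = -21; (-21)(2) + 42 = 0 → quotient x^2 - 4x - 21, remainder 0.
Solve the quadratic x^2 - 4x - 21 = 0: discriminant = (-4)^2 - 4(1)(-21) = 16 + 84 = 100.
sqrt(100) = 10, so x = (4 ± 10)/2: x = 7 or x = -3.

x = -3, x = 2, x = 7


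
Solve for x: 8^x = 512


Express both sides with the same base.
512 = 8^3
Since the bases match: x = 3

x = 3


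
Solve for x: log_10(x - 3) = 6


Convert to exponential form: x - 3 = 10^6 = 1000000
x = 1000000 + 3 = 1000003
Check: log_10(1000003 - 3) = log_10(1000000) = log_10(1000000) = 6 ✓

x = 1000003


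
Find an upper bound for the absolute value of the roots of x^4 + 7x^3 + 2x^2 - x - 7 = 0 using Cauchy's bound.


Cauchy's bound: all roots r satisfy |r| <= 1 + max(|a_i/a_n|) for i = 0,...,n-1
where a_n is the leading coefficient.

Coefficients: [1, 7, 2, -1, -7]
Leading coefficient a_n = 1
Ratios |a_i/a_n|: 7, 2, 1, 7
Maximum ratio: 7
Cauchy's bound: |r| <= 1 + 7 = 8

Upper bound = 8


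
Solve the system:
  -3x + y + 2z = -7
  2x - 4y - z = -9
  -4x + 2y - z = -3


Using Cramer's rule. Expand each determinant along the first row.
D  = (-3)*[(-4)*(-1) - (-1)*2] - 1*[2*(-1) - (-1)*(-4)] + 2*[2*2 - (-4)*(-4)]
  = (-3)*(6) - 1*(-6) + 2*(-12) = -36
Dx = (-7)*[(-4)*(-1) - (-1)*2] - 1*[(-9)*(-1) - (-1)*(-3)] + 2*[(-9)*2 - (-4)*(-3)]
  = (-7)*(6) - 1*(6) + 2*(-30) = -108
Dy = (-3)*[(-9)*(-1) - (-1)*(-3)] - (-7)*[2*(-1) - (-1)*(-4)] + 2*[2*(-3) - (-9)*(-4)]
  = (-3)*(6) - (-7)*(-6) + 2*(-42) = -144
Dz = (-3)*[(-4)*(-3) - (-9)*2] - 1*[2*(-3) - (-9)*(-4)] + (-7)*[2*2 - (-4)*(-4)]
  = (-3)*(30) - 1*(-42) + (-7)*(-12) = 36
x = Dx/D = -108/-36 = 3, y = Dy/D = -144/-36 = 4, z = Dz/D = 36/-36 = -1
Check eq1: (-3)(3) + (1)(4) + (2)(-1) = -7 = -7 ✓
Check eq2: (2)(3) + (-4)(4) + (-1)(-1) = -9 = -9 ✓
Check eq3: (-4)(3) + (2)(4) + (-1)(-1) = -3 = -3 ✓

x = 3, y = 4, z = -1


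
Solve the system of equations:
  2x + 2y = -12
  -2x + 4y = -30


Using Cramer's rule:
Determinant D = (2)(4) - (-2)(2) = 8 + 4 = 12
Dx = (-12)(4) - (-30)(2) = -48 + 60 = 12
Dy = (2)(-30) - (-2)(-12) = -60 - 24 = -84
x = Dx/D = 12/12 = 1
y = Dy/D = -84/12 = -7

x = 1, y = -7


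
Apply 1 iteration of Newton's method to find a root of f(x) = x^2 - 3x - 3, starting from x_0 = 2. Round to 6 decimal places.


Newton's method: x_(n+1) = x_n - f(x_n)/f'(x_n)
f(x) = x^2 - 3x - 3
f'(x) = 2x - 3

Iteration 1:
  f(2.000000) = -5.000000
  f'(2.000000) = 1.000000
  x_1 = 2.000000 - (-5.000000)/(1.000000) = 7.000000

x_1 = 7.000000


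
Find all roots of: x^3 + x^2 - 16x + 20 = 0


Let p(x) = x^3 + x^2 - 16x + 20. By the rational root theorem (leading coefficient 1), any rational root is an integer divisor of 20: try ±1, ±2, ... in turn.
Test x = 1: value = 6 ≠ 0.
Test x = -1: value = 36 ≠ 0.
Test x = 2: value = 0 ✓, so (x - 2) is a factor.
Synthetic division by (x - 2): bring down 1; 1(2) + 1 = 3; 3(2) - 16 = -10; (-10)(2) + 20 = 0 → quotient x^2 + 3x - 10, remainder 0.
Solve the quadratic x^2 + 3x - 10 = 0: discriminant = 3^2 - 4(1)(-10) = 9 + 40 = 49.
sqrt(49) = 7, so x = (-3 ± 7)/2: x = 2 or x = -5.
Collecting all roots found:

x = -5, x = 2 (multiplicity 2)


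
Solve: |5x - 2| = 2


An absolute value equation |expr| = 2 gives two cases:
Case 1: 5x - 2 = 2
  5x = 4, so x = 4/5
Case 2: 5x - 2 = -2
  5x = 0, so x = 0

x = 0, x = 4/5


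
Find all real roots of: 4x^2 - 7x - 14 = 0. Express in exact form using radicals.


Using the quadratic formula: x = (-b ± sqrt(b^2 - 4ac)) / (2a)
Here a = 4, b = -7, c = -14
Discriminant = b^2 - 4ac = (-7)^2 - 4(4)(-14) = 49 + 224 = 273
Since discriminant = 273 > 0, there are two real roots.
x = (7 ± sqrt(273)) / 8
Numerically: x ≈ 2.9403 or x ≈ -1.1903

x = (7 + sqrt(273)) / 8 or x = (7 - sqrt(273)) / 8


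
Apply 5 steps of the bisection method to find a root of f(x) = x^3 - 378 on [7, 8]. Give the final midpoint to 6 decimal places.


f(x) = x^3 - 378
f(7) = -35 < 0
f(8) = 134 > 0

Step 1: midpoint = (7.000000 + 8.000000)/2 = 7.500000
  f(7.500000) = 43.875000
  f(mid) > 0, so root is in [7.000000, 7.500000]

Step 2: midpoint = (7.000000 + 7.500000)/2 = 7.250000
  f(7.250000) = 3.078125
  f(mid) > 0, so root is in [7.000000, 7.250000]

Step 3: midpoint = (7.000000 + 7.250000)/2 = 7.125000
  f(7.125000) = -16.294922
  f(mid) < 0, so root is in [7.125000, 7.250000]

Step 4: midpoint = (7.125000 + 7.250000)/2 = 7.187500
  f(7.187500) = -6.692627
  f(mid) < 0, so root is in [7.187500, 7.250000]

Step 5: midpoint = (7.187500 + 7.250000)/2 = 7.218750
  f(7.218750) = -1.828400
  f(mid) < 0, so root is in [7.218750, 7.250000]

midpoint = 7.218750


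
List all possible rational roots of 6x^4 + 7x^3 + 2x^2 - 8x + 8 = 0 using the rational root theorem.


Rational root theorem: possible roots are ±p/q where:
  p divides the constant term (8): p ∈ {1, 2, 4, 8}
  q divides the leading coefficient (6): q ∈ {1, 2, 3, 6}

All possible rational roots: -8, -4, -8/3, -2, -4/3, -1, -2/3, -1/2, -1/3, -1/6, 1/6, 1/3, 1/2, 2/3, 1, 4/3, 2, 8/3, 4, 8

-8, -4, -8/3, -2, -4/3, -1, -2/3, -1/2, -1/3, -1/6, 1/6, 1/3, 1/2, 2/3, 1, 4/3, 2, 8/3, 4, 8


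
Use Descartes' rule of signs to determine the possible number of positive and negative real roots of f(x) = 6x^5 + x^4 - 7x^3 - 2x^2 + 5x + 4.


Descartes' rule of signs:

For positive roots, count sign changes in f(x) = 6x^5 + x^4 - 7x^3 - 2x^2 + 5x + 4:
Signs of coefficients: +, +, -, -, +, +
Number of sign changes: 2
Possible positive real roots: 2, 0

For negative roots, examine f(-x) = -6x^5 + x^4 + 7x^3 - 2x^2 - 5x + 4:
Signs of coefficients: -, +, +, -, -, +
Number of sign changes: 3
Possible negative real roots: 3, 1

Positive roots: 2 or 0; Negative roots: 3 or 1


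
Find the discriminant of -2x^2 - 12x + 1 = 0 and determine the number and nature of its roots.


For ax^2 + bx + c = 0, discriminant D = b^2 - 4ac
Here a = -2, b = -12, c = 1
D = (-12)^2 - 4(-2)(1) = 144 + 8 = 152

D = 152 > 0 but not a perfect square
The equation has 2 distinct real irrational roots.

Discriminant = 152, 2 distinct real irrational roots


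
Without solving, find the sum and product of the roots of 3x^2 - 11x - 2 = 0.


By Vieta's formulas for ax^2 + bx + c = 0:
  Sum of roots = -b/a
  Product of roots = c/a

Here a = 3, b = -11, c = -2
Sum = -(-11)/3 = 11/3
Product = -2/3 = -2/3

Sum = 11/3, Product = -2/3


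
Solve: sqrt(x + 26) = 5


Square both sides: x + 26 = 5^2 = 25
x = 25 - 26 = -1
x = -1
Check: sqrt(1*(-1) + 26) = sqrt(25) = 5 ✓

x = -1


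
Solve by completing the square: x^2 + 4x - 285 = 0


Start: x^2 + 4x - 285 = 0
Move constant: x^2 + 4x = 285
Half of 4 is 2, squared is 4
Add 4 to both sides: x^2 + 4x + 4 = 289
(x + 2)^2 = 289
x + 2 = ±17
x = -2 + 17 = 15 or x = -2 - 17 = -19

x = -19, x = 15


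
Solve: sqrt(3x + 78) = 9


Square both sides: 3x + 78 = 9^2 = 81
3x = 81 - 78 = 3
x = 1
Check: sqrt(3*1 + 78) = sqrt(81) = 9 ✓

x = 1


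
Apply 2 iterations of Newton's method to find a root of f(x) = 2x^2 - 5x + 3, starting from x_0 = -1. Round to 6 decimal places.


Newton's method: x_(n+1) = x_n - f(x_n)/f'(x_n)
f(x) = 2x^2 - 5x + 3
f'(x) = 4x - 5

Iteration 1:
  f(-1.000000) = 10.000000
  f'(-1.000000) = -9.000000
  x_1 = -1.000000 - (10.000000)/(-9.000000) = 0.111111

Iteration 2:
  f(0.111111) = 2.469136
  f'(0.111111) = -4.555556
  x_2 = 0.111111 - (2.469136)/(-4.555556) = 0.653117

x_2 = 0.653117


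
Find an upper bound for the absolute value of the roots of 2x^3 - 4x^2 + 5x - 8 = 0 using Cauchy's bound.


Cauchy's bound: all roots r satisfy |r| <= 1 + max(|a_i/a_n|) for i = 0,...,n-1
where a_n is the leading coefficient.

Coefficients: [2, -4, 5, -8]
Leading coefficient a_n = 2
Ratios |a_i/a_n|: 2, 5/2, 4
Maximum ratio: 4
Cauchy's bound: |r| <= 1 + 4 = 5

Upper bound = 5


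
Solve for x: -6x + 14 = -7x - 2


Starting with: -6x + 14 = -7x - 2
Move all x terms to left: (-6 + 7)x = -2 - 14
Simplify: x = -16
Divide both sides by 1: x = -16

x = -16


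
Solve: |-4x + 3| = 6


An absolute value equation |expr| = 6 gives two cases:
Case 1: -4x + 3 = 6
  -4x = 3, so x = -3/4
Case 2: -4x + 3 = -6
  -4x = -9, so x = 9/4

x = -3/4, x = 9/4


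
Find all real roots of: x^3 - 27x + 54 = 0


Let p(x) = x^3 - 27x + 54. By the rational root theorem (leading coefficient 1), any rational root is an integer divisor of 54: try ±1, ±2, ... in turn.
Test x = 1: value = 28 ≠ 0.
Test x = -1: value = 80 ≠ 0.
Test x = 2: value = 8 ≠ 0.
Test x = -2: value = 100 ≠ 0.
Test x = 3: value = 0 ✓, so (x - 3) is a factor.
Synthetic division by (x - 3): bring down 1; 1(3) + 0 = 3; 3(3) - 27 = -18; (-18)(3) + 54 = 0 → quotient x^2 + 3x - 18, remainder 0.
Solve the quadratic x^2 + 3x - 18 = 0: discriminant = 3^2 - 4(1)(-18) = 9 + 72 = 81.
sqrt(81) = 9, so x = (-3 ± 9)/2: x = 3 or x = -6.

x = -6, x = 3 (multiplicity 2)


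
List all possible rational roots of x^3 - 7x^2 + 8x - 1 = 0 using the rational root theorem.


Rational root theorem: possible roots are ±p/q where:
  p divides the constant term (-1): p ∈ {1}
  q divides the leading coefficient (1): q ∈ {1}

All possible rational roots: -1, 1

-1, 1


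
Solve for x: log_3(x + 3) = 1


Convert to exponential form: x + 3 = 3^1 = 3
x = 3 - 3 = 0
Check: log_3(0 + 3) = log_3(3) = log_3(3) = 1 ✓

x = 0


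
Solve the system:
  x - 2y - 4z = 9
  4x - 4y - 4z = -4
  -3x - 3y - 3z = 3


Using Cramer's rule. Expand each determinant along the first row.
D  = 1*[(-4)*(-3) - (-4)*(-3)] - (-2)*[4*(-3) - (-4)*(-3)] + (-4)*[4*(-3) - (-4)*(-3)]
  = 1*(0) - (-2)*(-24) + (-4)*(-24) = 48
Dx = 9*[(-4)*(-3) - (-4)*(-3)] - (-2)*[(-4)*(-3) - (-4)*3] + (-4)*[(-4)*(-3) - (-4)*3]
  = 9*(0) - (-2)*(24) + (-4)*(24) = -48
Dy = 1*[(-4)*(-3) - (-4)*3] - 9*[4*(-3) - (-4)*(-3)] + (-4)*[4*3 - (-4)*(-3)]
  = 1*(24) - 9*(-24) + (-4)*(0) = 240
Dz = 1*[(-4)*3 - (-4)*(-3)] - (-2)*[4*3 - (-4)*(-3)] + 9*[4*(-3) - (-4)*(-3)]
  = 1*(-24) - (-2)*(0) + 9*(-24) = -240
x = Dx/D = -48/48 = -1, y = Dy/D = 240/48 = 5, z = Dz/D = -240/48 = -5
Check eq1: (1)(-1) + (-2)(5) + (-4)(-5) = 9 = 9 ✓
Check eq2: (4)(-1) + (-4)(5) + (-4)(-5) = -4 = -4 ✓
Check eq3: (-3)(-1) + (-3)(5) + (-3)(-5) = 3 = 3 ✓

x = -1, y = 5, z = -5


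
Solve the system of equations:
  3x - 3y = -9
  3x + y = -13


Using Cramer's rule:
Determinant D = (3)(1) - (3)(-3) = 3 + 9 = 12
Dx = (-9)(1) - (-13)(-3) = -9 - 39 = -48
Dy = (3)(-13) - (3)(-9) = -39 + 27 = -12
x = Dx/D = -48/12 = -4
y = Dy/D = -12/12 = -1

x = -4, y = -1


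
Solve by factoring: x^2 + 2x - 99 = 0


We need two numbers that multiply to -99 and add to 2.
Those numbers are 11 and -9 (since 11 * (-9) = -99 and 11 + (-9) = 2).
So x^2 + 2x - 99 = (x + 11)(x - 9) = 0
Setting each factor to zero: x = -11 or x = 9

x = -11, x = 9


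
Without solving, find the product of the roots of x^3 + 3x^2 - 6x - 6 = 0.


By Vieta's formulas for x^3 + bx^2 + cx + d = 0:
  r1 + r2 + r3 = -b/a = -3
  r1*r2 + r1*r3 + r2*r3 = c/a = -6
  r1*r2*r3 = -d/a = 6


Product = 6


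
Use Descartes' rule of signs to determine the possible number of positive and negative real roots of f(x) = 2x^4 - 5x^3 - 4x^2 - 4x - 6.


Descartes' rule of signs:

For positive roots, count sign changes in f(x) = 2x^4 - 5x^3 - 4x^2 - 4x - 6:
Signs of coefficients: +, -, -, -, -
Number of sign changes: 1
Possible positive real roots: 1

For negative roots, examine f(-x) = 2x^4 + 5x^3 - 4x^2 + 4x - 6:
Signs of coefficients: +, +, -, +, -
Number of sign changes: 3
Possible negative real roots: 3, 1

Positive roots: 1; Negative roots: 3 or 1


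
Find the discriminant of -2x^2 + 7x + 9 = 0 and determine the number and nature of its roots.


For ax^2 + bx + c = 0, discriminant D = b^2 - 4ac
Here a = -2, b = 7, c = 9
D = (7)^2 - 4(-2)(9) = 49 + 72 = 121

D = 121 > 0 and is a perfect square (sqrt = 11)
The equation has 2 distinct real rational roots.

Discriminant = 121, 2 distinct real rational roots


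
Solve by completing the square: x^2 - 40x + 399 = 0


Start: x^2 - 40x + 399 = 0
Move constant: x^2 - 40x = -399
Half of -40 is -20, squared is 400
Add 400 to both sides: x^2 - 40x + 400 = 1
(x - 20)^2 = 1
x - 20 = ±1
x = 20 + 1 = 21 or x = 20 - 1 = 19

x = 19, x = 21


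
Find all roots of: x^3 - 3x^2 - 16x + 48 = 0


Let p(x) = x^3 - 3x^2 - 16x + 48. By the rational root theorem (leading coefficient 1), any rational root is an integer divisor of 48: try ±1, ±2, ... in turn.
Test x = 1: value = 30 ≠ 0.
Test x = -1: value = 60 ≠ 0.
Test x = 2: value = 12 ≠ 0.
Test x = -2: value = 60 ≠ 0.
Test x = 3: value = 0 ✓, so (x - 3) is a factor.
Synthetic division by (x - 3): bring down 1; 1(3) - 3 = 0; 0(3) - 16 = -16; (-16)(3) + 48 = 0 → quotient x^2 - 16, remainder 0.
Solve the quadratic x^2 - 16 = 0: discriminant = 0^2 - 4(1)(-16) = 0 + 64 = 64.
sqrt(64) = 8, so x = (0 ± 8)/2: x = 4 or x = -4.
Collecting all roots found:

x = -4, x = 3, x = 4


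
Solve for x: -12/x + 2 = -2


Subtract 2 from both sides: -12/x = -4
Multiply both sides by x: -12 = -4 * x
Divide by -4: x = 3

x = 3


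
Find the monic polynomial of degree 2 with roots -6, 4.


A monic polynomial with roots -6, 4 is:
p(x) = (x + 6)(x - 4)
After multiplying by (x + 6): x + 6
After multiplying by (x - 4): x^2 + 2x - 24

x^2 + 2x - 24


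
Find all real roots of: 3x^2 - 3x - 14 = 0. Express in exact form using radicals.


Using the quadratic formula: x = (-b ± sqrt(b^2 - 4ac)) / (2a)
Here a = 3, b = -3, c = -14
Discriminant = b^2 - 4ac = (-3)^2 - 4(3)(-14) = 9 + 168 = 177
Since discriminant = 177 > 0, there are two real roots.
x = (3 ± sqrt(177)) / 6
Numerically: x ≈ 2.7174 or x ≈ -1.7174

x = (3 + sqrt(177)) / 6 or x = (3 - sqrt(177)) / 6


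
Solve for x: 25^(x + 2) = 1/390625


Express both sides with the same base.
1/390625 = 25^(-4)
Since the bases match, equate exponents: x + 2 = -4
So x = -4 - (2) = -6

x = -6


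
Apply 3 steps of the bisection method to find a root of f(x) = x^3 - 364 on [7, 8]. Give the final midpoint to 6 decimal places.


f(x) = x^3 - 364
f(7) = -21 < 0
f(8) = 148 > 0

Step 1: midpoint = (7.000000 + 8.000000)/2 = 7.500000
  f(7.500000) = 57.875000
  f(mid) > 0, so root is in [7.000000, 7.500000]

Step 2: midpoint = (7.000000 + 7.500000)/2 = 7.250000
  f(7.250000) = 17.078125
  f(mid) > 0, so root is in [7.000000, 7.250000]

Step 3: midpoint = (7.000000 + 7.250000)/2 = 7.125000
  f(7.125000) = -2.294922
  f(mid) < 0, so root is in [7.125000, 7.250000]

midpoint = 7.125000


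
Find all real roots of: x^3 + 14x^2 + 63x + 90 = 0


Let p(x) = x^3 + 14x^2 + 63x + 90. By the rational root theorem (leading coefficient 1), any rational root is an integer divisor of 90: try ±1, ±2, ... in turn.
Test x = 1: value = 168 ≠ 0.
Test x = -1: value = 40 ≠ 0.
Test x = 2: value = 280 ≠ 0.
Test x = -2: value = 12 ≠ 0.
Test x = 3: value = 432 ≠ 0.
Test x = -3: value = 0 ✓, so (x + 3) is a factor.
Synthetic division by (x + 3): bring down 1; 1(-3) + 14 = 11; 11(-3) + 63 = 30; 30(-3) + 90 = 0 → quotient x^2 + 11x + 30, remainder 0.
Solve the quadratic x^2 + 11x + 30 = 0: discriminant = 11^2 - 4(1)(30) = 121 - 120 = 1.
sqrt(1) = 1, so x = (-11 ± 1)/2: x = -5 or x = -6.

x = -6, x = -5, x = -3


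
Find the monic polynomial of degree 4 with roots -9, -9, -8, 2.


A monic polynomial with roots -9, -9, -8, 2 is:
p(x) = (x + 9)(x + 9)(x + 8)(x - 2)
After multiplying by (x + 9): x + 9
After multiplying by (x + 9): x^2 + 18x + 81
After multiplying by (x + 8): x^3 + 26x^2 + 225x + 648
After multiplying by (x - 2): x^4 + 24x^3 + 173x^2 + 198x - 1296

x^4 + 24x^3 + 173x^2 + 198x - 1296


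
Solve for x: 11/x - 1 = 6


Subtract -1 from both sides: 11/x = 7
Multiply both sides by x: 11 = 7 * x
Divide by 7: x = 11/7

x = 11/7


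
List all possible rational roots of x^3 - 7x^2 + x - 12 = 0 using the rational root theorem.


Rational root theorem: possible roots are ±p/q where:
  p divides the constant term (-12): p ∈ {1, 2, 3, 4, 6, 12}
  q divides the leading coefficient (1): q ∈ {1}

All possible rational roots: -12, -6, -4, -3, -2, -1, 1, 2, 3, 4, 6, 12

-12, -6, -4, -3, -2, -1, 1, 2, 3, 4, 6, 12


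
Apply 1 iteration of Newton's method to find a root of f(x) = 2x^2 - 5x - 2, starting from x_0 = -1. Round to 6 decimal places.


Newton's method: x_(n+1) = x_n - f(x_n)/f'(x_n)
f(x) = 2x^2 - 5x - 2
f'(x) = 4x - 5

Iteration 1:
  f(-1.000000) = 5.000000
  f'(-1.000000) = -9.000000
  x_1 = -1.000000 - (5.000000)/(-9.000000) = -0.444444

x_1 = -0.444444


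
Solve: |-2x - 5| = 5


An absolute value equation |expr| = 5 gives two cases:
Case 1: -2x - 5 = 5
  -2x = 10, so x = -5
Case 2: -2x - 5 = -5
  -2x = 0, so x = 0

x = -5, x = 0


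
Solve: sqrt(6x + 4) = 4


Square both sides: 6x + 4 = 4^2 = 16
6x = 16 - 4 = 12
x = 2
Check: sqrt(6*2 + 4) = sqrt(16) = 4 ✓

x = 2


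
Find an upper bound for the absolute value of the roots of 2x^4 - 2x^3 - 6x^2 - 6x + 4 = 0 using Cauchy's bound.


Cauchy's bound: all roots r satisfy |r| <= 1 + max(|a_i/a_n|) for i = 0,...,n-1
where a_n is the leading coefficient.

Coefficients: [2, -2, -6, -6, 4]
Leading coefficient a_n = 2
Ratios |a_i/a_n|: 1, 3, 3, 2
Maximum ratio: 3
Cauchy's bound: |r| <= 1 + 3 = 4

Upper bound = 4


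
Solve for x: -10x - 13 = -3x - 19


Starting with: -10x - 13 = -3x - 19
Move all x terms to left: (-10 + 3)x = -19 + 13
Simplify: -7x = -6
Divide both sides by -7: x = 6/7

x = 6/7


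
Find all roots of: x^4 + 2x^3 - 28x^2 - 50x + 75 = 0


Let p(x) = x^4 + 2x^3 - 28x^2 - 50x + 75. By the rational root theorem (leading coefficient 1), any rational root is an integer divisor of 75: try ±1, ±2, ... in turn.
Test x = 1: value = 0 ✓, so (x - 1) is a factor.
Synthetic division by (x - 1): bring down 1; 1(1) + 2 = 3; 3(1) - 28 = -25; (-25)(1) - 50 = -75; (-75)(1) + 75 = 0 → quotient x^3 + 3x^2 - 25x - 75, remainder 0.
Continue with the quotient x^3 + 3x^2 - 25x - 75 (candidates must divide 75; re-test x = 1 first in case it repeats).
Test x = 1: value = -96 ≠ 0.
Test x = -1: value = -48 ≠ 0.
Test x = 3: value = -96 ≠ 0.
Test x = -3: value = 0 ✓, so (x + 3) is a factor.
Synthetic division by (x + 3): bring down 1; 1(-3) + 3 = 0; 0(-3) - 25 = -25; (-25)(-3) - 75 = 0 → quotient x^2 - 25, remainder 0.
Solve the quadratic x^2 - 25 = 0: discriminant = 0^2 - 4(1)(-25) = 0 + 100 = 100.
sqrt(100) = 10, so x = (0 ± 10)/2: x = 5 or x = -5.
Collecting all roots found:

x = -5, x = -3, x = 1, x = 5


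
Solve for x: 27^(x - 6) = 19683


Express both sides with the same base.
19683 = 27^3
Since the bases match, equate exponents: x - 6 = 3
So x = 3 - (-6) = 9

x = 9


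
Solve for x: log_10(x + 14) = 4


Convert to exponential form: x + 14 = 10^4 = 10000
x = 10000 - 14 = 9986
Check: log_10(9986 + 14) = log_10(10000) = log_10(10000) = 4 ✓

x = 9986


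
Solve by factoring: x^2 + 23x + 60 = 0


We need two numbers that multiply to 60 and add to 23.
Those numbers are 3 and 20 (since 3 * 20 = 60 and 3 + 20 = 23).
So x^2 + 23x + 60 = (x + 3)(x + 20) = 0
Setting each factor to zero: x = -3 or x = -20

x = -20, x = -3


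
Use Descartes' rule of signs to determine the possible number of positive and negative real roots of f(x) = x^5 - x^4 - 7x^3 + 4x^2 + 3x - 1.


Descartes' rule of signs:

For positive roots, count sign changes in f(x) = x^5 - x^4 - 7x^3 + 4x^2 + 3x - 1:
Signs of coefficients: +, -, -, +, +, -
Number of sign changes: 3
Possible positive real roots: 3, 1

For negative roots, examine f(-x) = -x^5 - x^4 + 7x^3 + 4x^2 - 3x - 1:
Signs of coefficients: -, -, +, +, -, -
Number of sign changes: 2
Possible negative real roots: 2, 0

Positive roots: 3 or 1; Negative roots: 2 or 0


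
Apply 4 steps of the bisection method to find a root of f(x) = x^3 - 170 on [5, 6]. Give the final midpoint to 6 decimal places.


f(x) = x^3 - 170
f(5) = -45 < 0
f(6) = 46 > 0

Step 1: midpoint = (5.000000 + 6.000000)/2 = 5.500000
  f(5.500000) = -3.625000
  f(mid) < 0, so root is in [5.500000, 6.000000]

Step 2: midpoint = (5.500000 + 6.000000)/2 = 5.750000
  f(5.750000) = 20.109375
  f(mid) > 0, so root is in [5.500000, 5.750000]

Step 3: midpoint = (5.500000 + 5.750000)/2 = 5.625000
  f(5.625000) = 7.978516
  f(mid) > 0, so root is in [5.500000, 5.625000]

Step 4: midpoint = (5.500000 + 5.625000)/2 = 5.562500
  f(5.562500) = 2.111572
  f(mid) > 0, so root is in [5.500000, 5.562500]

midpoint = 5.562500


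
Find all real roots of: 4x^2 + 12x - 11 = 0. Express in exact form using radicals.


Using the quadratic formula: x = (-b ± sqrt(b^2 - 4ac)) / (2a)
Here a = 4, b = 12, c = -11
Discriminant = b^2 - 4ac = 12^2 - 4(4)(-11) = 144 + 176 = 320
Since discriminant = 320 > 0, there are two real roots.
x = (-12 ± 8*sqrt(5)) / 8
Simplifying: x = (-3 ± 2*sqrt(5)) / 2
Numerically: x ≈ 0.7361 or x ≈ -3.7361

x = (-3 + 2*sqrt(5)) / 2 or x = (-3 - 2*sqrt(5)) / 2


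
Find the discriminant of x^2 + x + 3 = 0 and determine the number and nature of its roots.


For ax^2 + bx + c = 0, discriminant D = b^2 - 4ac
Here a = 1, b = 1, c = 3
D = (1)^2 - 4(1)(3) = 1 - 12 = -11

D = -11 < 0
The equation has no real roots (2 complex conjugate roots).

Discriminant = -11, no real roots (2 complex conjugate roots)


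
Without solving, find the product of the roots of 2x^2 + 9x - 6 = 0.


By Vieta's formulas for ax^2 + bx + c = 0:
  Sum of roots = -b/a
  Product of roots = c/a

Here a = 2, b = 9, c = -6
Sum = -(9)/2 = -9/2
Product = -6/2 = -3

Product = -3


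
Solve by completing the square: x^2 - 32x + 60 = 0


Start: x^2 - 32x + 60 = 0
Move constant: x^2 - 32x = -60
Half of -32 is -16, squared is 256
Add 256 to both sides: x^2 - 32x + 256 = 196
(x - 16)^2 = 196
x - 16 = ±14
x = 16 + 14 = 30 or x = 16 - 14 = 2

x = 2, x = 30
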